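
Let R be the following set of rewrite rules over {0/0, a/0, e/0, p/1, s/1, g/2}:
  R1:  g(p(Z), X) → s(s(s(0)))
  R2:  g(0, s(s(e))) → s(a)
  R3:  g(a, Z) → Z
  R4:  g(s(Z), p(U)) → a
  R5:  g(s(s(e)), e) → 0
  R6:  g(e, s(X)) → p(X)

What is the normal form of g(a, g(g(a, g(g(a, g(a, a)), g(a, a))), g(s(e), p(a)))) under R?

1. g(a, g(g(a, g(g(a, g(a, a)), g(a, a))), g(s(e), p(a))))  →  g(g(a, g(g(a, g(a, a)), g(a, a))), g(s(e), p(a)))   [R3 at ε]
2. g(g(a, g(g(a, g(a, a)), g(a, a))), g(s(e), p(a)))  →  g(g(g(a, g(a, a)), g(a, a)), g(s(e), p(a)))   [R3 at 1]
3. g(g(g(a, g(a, a)), g(a, a)), g(s(e), p(a)))  →  g(g(g(a, a), g(a, a)), g(s(e), p(a)))   [R3 at 1.1]
4. g(g(g(a, a), g(a, a)), g(s(e), p(a)))  →  g(g(a, g(a, a)), g(s(e), p(a)))   [R3 at 1.1]
5. g(g(a, g(a, a)), g(s(e), p(a)))  →  g(g(a, a), g(s(e), p(a)))   [R3 at 1]
6. g(g(a, a), g(s(e), p(a)))  →  g(a, g(s(e), p(a)))   [R3 at 1]
7. g(a, g(s(e), p(a)))  →  g(s(e), p(a))   [R3 at ε]
8. g(s(e), p(a))  →  a   [R4 at ε]

a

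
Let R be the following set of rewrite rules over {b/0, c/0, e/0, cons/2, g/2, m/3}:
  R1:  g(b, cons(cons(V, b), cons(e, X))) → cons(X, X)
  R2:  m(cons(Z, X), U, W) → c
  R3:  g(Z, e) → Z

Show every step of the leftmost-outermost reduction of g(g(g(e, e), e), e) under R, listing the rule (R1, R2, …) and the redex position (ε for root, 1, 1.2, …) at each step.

1. g(g(g(e, e), e), e)  →  g(g(e, e), e)   [R3 at ε]
2. g(g(e, e), e)  →  g(e, e)   [R3 at ε]
3. g(e, e)  →  e   [R3 at ε]

e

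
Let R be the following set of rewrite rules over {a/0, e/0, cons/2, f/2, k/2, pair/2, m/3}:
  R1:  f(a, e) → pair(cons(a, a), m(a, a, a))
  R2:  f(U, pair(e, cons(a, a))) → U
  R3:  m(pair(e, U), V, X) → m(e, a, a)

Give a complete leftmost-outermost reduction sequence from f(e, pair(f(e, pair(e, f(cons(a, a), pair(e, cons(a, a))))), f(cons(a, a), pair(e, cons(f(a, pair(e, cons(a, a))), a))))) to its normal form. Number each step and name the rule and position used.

1. f(e, pair(f(e, pair(e, f(cons(a, a), pair(e, cons(a, a))))), f(cons(a, a), pair(e, cons(f(a, pair(e, cons(a, a))), a)))))  →  f(e, pair(f(e, pair(e, cons(a, a))), f(cons(a, a), pair(e, cons(f(a, pair(e, cons(a, a))), a)))))   [R2 at 2.1.2.2]
2. f(e, pair(f(e, pair(e, cons(a, a))), f(cons(a, a), pair(e, cons(f(a, pair(e, cons(a, a))), a)))))  →  f(e, pair(e, f(cons(a, a), pair(e, cons(f(a, pair(e, cons(a, a))), a)))))   [R2 at 2.1]
3. f(e, pair(e, f(cons(a, a), pair(e, cons(f(a, pair(e, cons(a, a))), a)))))  →  f(e, pair(e, f(cons(a, a), pair(e, cons(a, a)))))   [R2 at 2.2.2.2.1]
4. f(e, pair(e, f(cons(a, a), pair(e, cons(a, a)))))  →  f(e, pair(e, cons(a, a)))   [R2 at 2.2]
5. f(e, pair(e, cons(a, a)))  →  e   [R2 at ε]

e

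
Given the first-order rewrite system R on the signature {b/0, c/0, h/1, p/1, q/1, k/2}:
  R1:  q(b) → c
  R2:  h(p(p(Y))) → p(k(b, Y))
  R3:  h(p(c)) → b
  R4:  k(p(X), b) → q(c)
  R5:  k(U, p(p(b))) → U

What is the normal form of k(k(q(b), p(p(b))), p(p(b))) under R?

1. k(k(q(b), p(p(b))), p(p(b)))  →  k(q(b), p(p(b)))   [R5 at ε]
2. k(q(b), p(p(b)))  →  q(b)   [R5 at ε]
3. q(b)  →  c   [R1 at ε]

c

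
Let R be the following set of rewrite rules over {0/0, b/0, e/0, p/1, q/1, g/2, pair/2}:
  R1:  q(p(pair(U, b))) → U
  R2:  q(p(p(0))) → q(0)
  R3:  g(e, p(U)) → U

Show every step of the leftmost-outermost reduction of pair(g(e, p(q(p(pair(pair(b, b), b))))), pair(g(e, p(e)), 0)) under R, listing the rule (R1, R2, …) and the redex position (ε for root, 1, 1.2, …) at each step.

pair(pair(b, b), pair(e, 0))

1. pair(g(e, p(q(p(pair(pair(b, b), b))))), pair(g(e, p(e)), 0))  →  pair(q(p(pair(pair(b, b), b))), pair(g(e, p(e)), 0))   [R3 at 1]
2. pair(q(p(pair(pair(b, b), b))), pair(g(e, p(e)), 0))  →  pair(pair(b, b), pair(g(e, p(e)), 0))   [R1 at 1]
3. pair(pair(b, b), pair(g(e, p(e)), 0))  →  pair(pair(b, b), pair(e, 0))   [R3 at 2.1]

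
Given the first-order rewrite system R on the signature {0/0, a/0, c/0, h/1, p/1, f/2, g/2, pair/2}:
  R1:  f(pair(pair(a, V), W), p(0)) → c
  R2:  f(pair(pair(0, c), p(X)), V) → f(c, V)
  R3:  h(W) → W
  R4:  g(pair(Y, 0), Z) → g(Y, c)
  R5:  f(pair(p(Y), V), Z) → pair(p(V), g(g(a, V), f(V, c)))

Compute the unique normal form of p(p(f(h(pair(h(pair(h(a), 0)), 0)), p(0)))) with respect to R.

1. p(p(f(h(pair(h(pair(h(a), 0)), 0)), p(0))))  →  p(p(f(pair(h(pair(h(a), 0)), 0), p(0))))   [R3 at 1.1.1]
2. p(p(f(pair(h(pair(h(a), 0)), 0), p(0))))  →  p(p(f(pair(pair(h(a), 0), 0), p(0))))   [R3 at 1.1.1.1]
3. p(p(f(pair(pair(h(a), 0), 0), p(0))))  →  p(p(f(pair(pair(a, 0), 0), p(0))))   [R3 at 1.1.1.1.1]
4. p(p(f(pair(pair(a, 0), 0), p(0))))  →  p(p(c))   [R1 at 1.1]

p(p(c))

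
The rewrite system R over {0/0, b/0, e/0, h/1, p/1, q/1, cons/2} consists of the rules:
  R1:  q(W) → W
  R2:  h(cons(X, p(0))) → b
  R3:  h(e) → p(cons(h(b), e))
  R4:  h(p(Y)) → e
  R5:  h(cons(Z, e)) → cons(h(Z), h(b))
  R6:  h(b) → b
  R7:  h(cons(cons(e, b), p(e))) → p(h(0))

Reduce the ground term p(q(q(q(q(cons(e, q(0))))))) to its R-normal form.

p(cons(e, 0))

1. p(q(q(q(q(cons(e, q(0)))))))  →  p(q(q(q(cons(e, q(0))))))   [R1 at 1]
2. p(q(q(q(cons(e, q(0))))))  →  p(q(q(cons(e, q(0)))))   [R1 at 1]
3. p(q(q(cons(e, q(0)))))  →  p(q(cons(e, q(0))))   [R1 at 1]
4. p(q(cons(e, q(0))))  →  p(cons(e, q(0)))   [R1 at 1]
5. p(cons(e, q(0)))  →  p(cons(e, 0))   [R1 at 1.2]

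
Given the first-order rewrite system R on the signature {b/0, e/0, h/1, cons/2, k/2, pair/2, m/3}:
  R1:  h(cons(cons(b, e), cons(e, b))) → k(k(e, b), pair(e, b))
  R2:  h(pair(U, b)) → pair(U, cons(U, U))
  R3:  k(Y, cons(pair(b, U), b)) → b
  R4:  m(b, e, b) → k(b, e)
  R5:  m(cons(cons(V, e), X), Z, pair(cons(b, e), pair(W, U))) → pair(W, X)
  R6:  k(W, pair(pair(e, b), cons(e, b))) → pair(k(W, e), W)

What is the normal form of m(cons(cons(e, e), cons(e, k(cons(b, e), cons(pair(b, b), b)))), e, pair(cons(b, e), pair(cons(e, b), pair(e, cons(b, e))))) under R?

pair(cons(e, b), cons(e, b))

1. m(cons(cons(e, e), cons(e, k(cons(b, e), cons(pair(b, b), b)))), e, pair(cons(b, e), pair(cons(e, b), pair(e, cons(b, e)))))  →  pair(cons(e, b), cons(e, k(cons(b, e), cons(pair(b, b), b))))   [R5 at ε]
2. pair(cons(e, b), cons(e, k(cons(b, e), cons(pair(b, b), b))))  →  pair(cons(e, b), cons(e, b))   [R3 at 2.2]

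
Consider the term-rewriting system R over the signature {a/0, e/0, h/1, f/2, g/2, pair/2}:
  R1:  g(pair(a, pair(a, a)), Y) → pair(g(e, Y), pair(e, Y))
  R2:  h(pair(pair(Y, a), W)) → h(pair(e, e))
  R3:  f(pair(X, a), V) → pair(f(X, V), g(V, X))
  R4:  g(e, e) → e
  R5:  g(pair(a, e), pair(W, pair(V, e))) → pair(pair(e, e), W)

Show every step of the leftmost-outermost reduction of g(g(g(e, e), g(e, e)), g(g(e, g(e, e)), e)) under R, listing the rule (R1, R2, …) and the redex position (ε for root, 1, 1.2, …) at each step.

1. g(g(g(e, e), g(e, e)), g(g(e, g(e, e)), e))  →  g(g(e, g(e, e)), g(g(e, g(e, e)), e))   [R4 at 1.1]
2. g(g(e, g(e, e)), g(g(e, g(e, e)), e))  →  g(g(e, e), g(g(e, g(e, e)), e))   [R4 at 1.2]
3. g(g(e, e), g(g(e, g(e, e)), e))  →  g(e, g(g(e, g(e, e)), e))   [R4 at 1]
4. g(e, g(g(e, g(e, e)), e))  →  g(e, g(g(e, e), e))   [R4 at 2.1.2]
5. g(e, g(g(e, e), e))  →  g(e, g(e, e))   [R4 at 2.1]
6. g(e, g(e, e))  →  g(e, e)   [R4 at 2]
7. g(e, e)  →  e   [R4 at ε]

e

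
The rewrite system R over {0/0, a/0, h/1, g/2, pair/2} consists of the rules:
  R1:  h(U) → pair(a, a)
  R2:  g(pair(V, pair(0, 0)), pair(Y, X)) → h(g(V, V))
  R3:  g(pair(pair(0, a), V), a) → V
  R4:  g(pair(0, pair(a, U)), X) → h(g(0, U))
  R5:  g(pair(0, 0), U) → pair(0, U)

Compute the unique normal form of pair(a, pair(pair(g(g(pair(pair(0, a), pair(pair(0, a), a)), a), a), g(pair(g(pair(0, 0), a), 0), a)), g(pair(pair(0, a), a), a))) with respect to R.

1. pair(a, pair(pair(g(g(pair(pair(0, a), pair(pair(0, a), a)), a), a), g(pair(g(pair(0, 0), a), 0), a)), g(pair(pair(0, a), a), a)))  →  pair(a, pair(pair(g(pair(pair(0, a), a), a), g(pair(g(pair(0, 0), a), 0), a)), g(pair(pair(0, a), a), a)))   [R3 at 2.1.1.1]
2. pair(a, pair(pair(g(pair(pair(0, a), a), a), g(pair(g(pair(0, 0), a), 0), a)), g(pair(pair(0, a), a), a)))  →  pair(a, pair(pair(a, g(pair(g(pair(0, 0), a), 0), a)), g(pair(pair(0, a), a), a)))   [R3 at 2.1.1]
3. pair(a, pair(pair(a, g(pair(g(pair(0, 0), a), 0), a)), g(pair(pair(0, a), a), a)))  →  pair(a, pair(pair(a, g(pair(pair(0, a), 0), a)), g(pair(pair(0, a), a), a)))   [R5 at 2.1.2.1.1]
4. pair(a, pair(pair(a, g(pair(pair(0, a), 0), a)), g(pair(pair(0, a), a), a)))  →  pair(a, pair(pair(a, 0), g(pair(pair(0, a), a), a)))   [R3 at 2.1.2]
5. pair(a, pair(pair(a, 0), g(pair(pair(0, a), a), a)))  →  pair(a, pair(pair(a, 0), a))   [R3 at 2.2]

pair(a, pair(pair(a, 0), a))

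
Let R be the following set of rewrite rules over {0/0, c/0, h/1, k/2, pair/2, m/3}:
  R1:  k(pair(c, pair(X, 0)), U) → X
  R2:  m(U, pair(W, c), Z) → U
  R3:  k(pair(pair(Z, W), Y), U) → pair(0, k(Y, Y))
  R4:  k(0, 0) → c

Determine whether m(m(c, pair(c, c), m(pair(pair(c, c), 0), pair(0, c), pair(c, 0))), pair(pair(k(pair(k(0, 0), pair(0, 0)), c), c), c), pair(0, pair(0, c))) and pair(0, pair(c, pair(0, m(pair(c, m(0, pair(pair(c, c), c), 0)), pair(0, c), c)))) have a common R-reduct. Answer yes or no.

no — NF(t₁) = c, NF(t₂) = pair(0, pair(c, pair(0, pair(c, 0))))

Reduce t₁ = m(m(c, pair(c, c), m(pair(pair(c, c), 0), pair(0, c), pair(c, 0))), pair(pair(k(pair(k(0, 0), pair(0, 0)), c), c), c), pair(0, pair(0, c))):
1. m(m(c, pair(c, c), m(pair(pair(c, c), 0), pair(0, c), pair(c, 0))), pair(pair(k(pair(k(0, 0), pair(0, 0)), c), c), c), pair(0, pair(0, c)))  →  m(c, pair(c, c), m(pair(pair(c, c), 0), pair(0, c), pair(c, 0)))   [R2 at ε]
2. m(c, pair(c, c), m(pair(pair(c, c), 0), pair(0, c), pair(c, 0)))  →  c   [R2 at ε]

Reduce t₂ = pair(0, pair(c, pair(0, m(pair(c, m(0, pair(pair(c, c), c), 0)), pair(0, c), c)))):
1. pair(0, pair(c, pair(0, m(pair(c, m(0, pair(pair(c, c), c), 0)), pair(0, c), c))))  →  pair(0, pair(c, pair(0, pair(c, m(0, pair(pair(c, c), c), 0)))))   [R2 at 2.2.2]
2. pair(0, pair(c, pair(0, pair(c, m(0, pair(pair(c, c), c), 0)))))  →  pair(0, pair(c, pair(0, pair(c, 0))))   [R2 at 2.2.2.2]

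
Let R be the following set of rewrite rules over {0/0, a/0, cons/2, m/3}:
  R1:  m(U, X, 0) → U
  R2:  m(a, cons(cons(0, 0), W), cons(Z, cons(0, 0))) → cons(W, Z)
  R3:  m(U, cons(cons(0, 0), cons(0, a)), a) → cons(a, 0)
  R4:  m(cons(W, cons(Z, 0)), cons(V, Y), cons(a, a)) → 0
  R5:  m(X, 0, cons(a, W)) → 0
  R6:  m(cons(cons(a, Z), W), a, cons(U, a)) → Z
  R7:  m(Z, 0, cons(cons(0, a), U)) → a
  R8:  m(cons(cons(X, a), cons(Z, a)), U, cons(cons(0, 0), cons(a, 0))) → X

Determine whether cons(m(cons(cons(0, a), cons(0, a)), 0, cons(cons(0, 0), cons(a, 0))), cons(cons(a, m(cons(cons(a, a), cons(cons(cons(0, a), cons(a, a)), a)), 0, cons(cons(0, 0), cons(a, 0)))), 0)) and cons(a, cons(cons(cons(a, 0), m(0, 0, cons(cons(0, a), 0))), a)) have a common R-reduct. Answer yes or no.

Reduce t₁ = cons(m(cons(cons(0, a), cons(0, a)), 0, cons(cons(0, 0), cons(a, 0))), cons(cons(a, m(cons(cons(a, a), cons(cons(cons(0, a), cons(a, a)), a)), 0, cons(cons(0, 0), cons(a, 0)))), 0)):
1. cons(m(cons(cons(0, a), cons(0, a)), 0, cons(cons(0, 0), cons(a, 0))), cons(cons(a, m(cons(cons(a, a), cons(cons(cons(0, a), cons(a, a)), a)), 0, cons(cons(0, 0), cons(a, 0)))), 0))  →  cons(0, cons(cons(a, m(cons(cons(a, a), cons(cons(cons(0, a), cons(a, a)), a)), 0, cons(cons(0, 0), cons(a, 0)))), 0))   [R8 at 1]
2. cons(0, cons(cons(a, m(cons(cons(a, a), cons(cons(cons(0, a), cons(a, a)), a)), 0, cons(cons(0, 0), cons(a, 0)))), 0))  →  cons(0, cons(cons(a, a), 0))   [R8 at 2.1.2]

Reduce t₂ = cons(a, cons(cons(cons(a, 0), m(0, 0, cons(cons(0, a), 0))), a)):
1. cons(a, cons(cons(cons(a, 0), m(0, 0, cons(cons(0, a), 0))), a))  →  cons(a, cons(cons(cons(a, 0), a), a))   [R7 at 2.1.2]

no — NF(t₁) = cons(0, cons(cons(a, a), 0)), NF(t₂) = cons(a, cons(cons(cons(a, 0), a), a))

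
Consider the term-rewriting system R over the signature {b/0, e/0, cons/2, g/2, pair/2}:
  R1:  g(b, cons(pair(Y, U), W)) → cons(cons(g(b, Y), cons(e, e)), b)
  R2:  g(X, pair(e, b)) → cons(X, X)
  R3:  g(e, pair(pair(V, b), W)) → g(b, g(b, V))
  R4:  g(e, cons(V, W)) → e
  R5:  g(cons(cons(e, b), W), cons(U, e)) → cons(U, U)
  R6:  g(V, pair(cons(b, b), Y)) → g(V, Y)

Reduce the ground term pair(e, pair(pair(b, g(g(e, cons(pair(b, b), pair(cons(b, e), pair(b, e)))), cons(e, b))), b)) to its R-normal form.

pair(e, pair(pair(b, e), b))

1. pair(e, pair(pair(b, g(g(e, cons(pair(b, b), pair(cons(b, e), pair(b, e)))), cons(e, b))), b))  →  pair(e, pair(pair(b, g(e, cons(e, b))), b))   [R4 at 2.1.2.1]
2. pair(e, pair(pair(b, g(e, cons(e, b))), b))  →  pair(e, pair(pair(b, e), b))   [R4 at 2.1.2]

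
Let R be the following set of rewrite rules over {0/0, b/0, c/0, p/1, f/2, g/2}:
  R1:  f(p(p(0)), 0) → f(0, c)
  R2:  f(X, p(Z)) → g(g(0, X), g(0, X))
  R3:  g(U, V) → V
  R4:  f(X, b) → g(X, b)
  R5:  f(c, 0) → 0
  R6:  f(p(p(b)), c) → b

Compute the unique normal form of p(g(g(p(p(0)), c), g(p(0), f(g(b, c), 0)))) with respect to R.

p(0)

1. p(g(g(p(p(0)), c), g(p(0), f(g(b, c), 0))))  →  p(g(p(0), f(g(b, c), 0)))   [R3 at 1]
2. p(g(p(0), f(g(b, c), 0)))  →  p(f(g(b, c), 0))   [R3 at 1]
3. p(f(g(b, c), 0))  →  p(f(c, 0))   [R3 at 1.1]
4. p(f(c, 0))  →  p(0)   [R5 at 1]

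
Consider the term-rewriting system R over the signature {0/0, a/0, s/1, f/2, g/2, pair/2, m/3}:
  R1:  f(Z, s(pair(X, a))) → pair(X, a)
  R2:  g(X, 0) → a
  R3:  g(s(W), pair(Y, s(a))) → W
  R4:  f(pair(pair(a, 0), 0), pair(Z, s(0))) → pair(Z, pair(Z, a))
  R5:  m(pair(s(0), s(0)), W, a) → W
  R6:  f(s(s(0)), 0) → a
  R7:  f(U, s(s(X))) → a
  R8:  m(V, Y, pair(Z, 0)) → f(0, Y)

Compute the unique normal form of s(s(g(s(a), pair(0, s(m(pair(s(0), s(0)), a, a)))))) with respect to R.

1. s(s(g(s(a), pair(0, s(m(pair(s(0), s(0)), a, a))))))  →  s(s(g(s(a), pair(0, s(a)))))   [R5 at 1.1.2.2.1]
2. s(s(g(s(a), pair(0, s(a)))))  →  s(s(a))   [R3 at 1.1]

s(s(a))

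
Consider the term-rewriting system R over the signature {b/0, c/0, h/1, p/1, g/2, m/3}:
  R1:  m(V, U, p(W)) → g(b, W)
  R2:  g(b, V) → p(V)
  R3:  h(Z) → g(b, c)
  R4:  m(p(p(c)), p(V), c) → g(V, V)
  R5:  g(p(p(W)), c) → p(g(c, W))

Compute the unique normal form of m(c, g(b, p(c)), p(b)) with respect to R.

1. m(c, g(b, p(c)), p(b))  →  g(b, b)   [R1 at ε]
2. g(b, b)  →  p(b)   [R2 at ε]

p(b)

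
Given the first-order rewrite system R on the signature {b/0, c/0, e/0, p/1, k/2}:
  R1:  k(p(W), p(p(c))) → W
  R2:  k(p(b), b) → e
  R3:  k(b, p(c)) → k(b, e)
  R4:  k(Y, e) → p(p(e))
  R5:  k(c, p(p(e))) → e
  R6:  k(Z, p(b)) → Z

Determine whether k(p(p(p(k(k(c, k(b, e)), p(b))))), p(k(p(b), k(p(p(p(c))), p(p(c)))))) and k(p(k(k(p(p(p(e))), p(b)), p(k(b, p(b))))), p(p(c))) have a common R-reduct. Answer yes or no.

yes — NF(t₁) = p(p(p(e))), NF(t₂) = p(p(p(e)))

Reduce t₁ = k(p(p(p(k(k(c, k(b, e)), p(b))))), p(k(p(b), k(p(p(p(c))), p(p(c)))))):
1. k(p(p(p(k(k(c, k(b, e)), p(b))))), p(k(p(b), k(p(p(p(c))), p(p(c))))))  →  k(p(p(p(k(c, k(b, e))))), p(k(p(b), k(p(p(p(c))), p(p(c))))))   [R6 at 1.1.1.1]
2. k(p(p(p(k(c, k(b, e))))), p(k(p(b), k(p(p(p(c))), p(p(c))))))  →  k(p(p(p(k(c, p(p(e)))))), p(k(p(b), k(p(p(p(c))), p(p(c))))))   [R4 at 1.1.1.1.2]
3. k(p(p(p(k(c, p(p(e)))))), p(k(p(b), k(p(p(p(c))), p(p(c))))))  →  k(p(p(p(e))), p(k(p(b), k(p(p(p(c))), p(p(c))))))   [R5 at 1.1.1.1]
4. k(p(p(p(e))), p(k(p(b), k(p(p(p(c))), p(p(c))))))  →  k(p(p(p(e))), p(k(p(b), p(p(c)))))   [R1 at 2.1.2]
5. k(p(p(p(e))), p(k(p(b), p(p(c)))))  →  k(p(p(p(e))), p(b))   [R1 at 2.1]
6. k(p(p(p(e))), p(b))  →  p(p(p(e)))   [R6 at ε]

Reduce t₂ = k(p(k(k(p(p(p(e))), p(b)), p(k(b, p(b))))), p(p(c))):
1. k(p(k(k(p(p(p(e))), p(b)), p(k(b, p(b))))), p(p(c)))  →  k(k(p(p(p(e))), p(b)), p(k(b, p(b))))   [R1 at ε]
2. k(k(p(p(p(e))), p(b)), p(k(b, p(b))))  →  k(p(p(p(e))), p(k(b, p(b))))   [R6 at 1]
3. k(p(p(p(e))), p(k(b, p(b))))  →  k(p(p(p(e))), p(b))   [R6 at 2.1]
4. k(p(p(p(e))), p(b))  →  p(p(p(e)))   [R6 at ε]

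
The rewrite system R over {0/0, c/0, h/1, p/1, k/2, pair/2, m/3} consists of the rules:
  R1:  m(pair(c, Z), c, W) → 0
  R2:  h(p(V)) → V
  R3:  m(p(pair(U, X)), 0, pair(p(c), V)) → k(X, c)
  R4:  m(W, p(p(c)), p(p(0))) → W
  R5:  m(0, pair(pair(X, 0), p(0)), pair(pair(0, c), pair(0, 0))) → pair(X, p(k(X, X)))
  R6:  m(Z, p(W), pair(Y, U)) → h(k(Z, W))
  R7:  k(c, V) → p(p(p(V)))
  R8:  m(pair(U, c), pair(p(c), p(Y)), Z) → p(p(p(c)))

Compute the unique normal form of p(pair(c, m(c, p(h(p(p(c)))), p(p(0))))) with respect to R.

p(pair(c, c))

1. p(pair(c, m(c, p(h(p(p(c)))), p(p(0)))))  →  p(pair(c, m(c, p(p(c)), p(p(0)))))   [R2 at 1.2.2.1]
2. p(pair(c, m(c, p(p(c)), p(p(0)))))  →  p(pair(c, c))   [R4 at 1.2]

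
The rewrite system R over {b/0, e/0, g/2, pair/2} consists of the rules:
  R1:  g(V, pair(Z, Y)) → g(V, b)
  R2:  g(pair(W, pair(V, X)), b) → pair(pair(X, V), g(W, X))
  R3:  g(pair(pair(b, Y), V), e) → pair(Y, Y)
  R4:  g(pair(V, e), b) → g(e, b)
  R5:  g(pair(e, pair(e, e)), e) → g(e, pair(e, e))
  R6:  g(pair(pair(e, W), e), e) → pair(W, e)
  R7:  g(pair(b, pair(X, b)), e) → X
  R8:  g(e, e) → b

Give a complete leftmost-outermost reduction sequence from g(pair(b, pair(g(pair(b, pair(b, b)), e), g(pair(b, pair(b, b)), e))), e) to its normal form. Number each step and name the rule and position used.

1. g(pair(b, pair(g(pair(b, pair(b, b)), e), g(pair(b, pair(b, b)), e))), e)  →  g(pair(b, pair(b, g(pair(b, pair(b, b)), e))), e)   [R7 at 1.2.1]
2. g(pair(b, pair(b, g(pair(b, pair(b, b)), e))), e)  →  g(pair(b, pair(b, b)), e)   [R7 at 1.2.2]
3. g(pair(b, pair(b, b)), e)  →  b   [R7 at ε]

b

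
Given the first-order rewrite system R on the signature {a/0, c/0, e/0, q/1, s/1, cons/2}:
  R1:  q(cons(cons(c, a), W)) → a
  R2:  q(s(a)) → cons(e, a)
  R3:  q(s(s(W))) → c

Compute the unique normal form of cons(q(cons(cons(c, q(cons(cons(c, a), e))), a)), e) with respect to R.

1. cons(q(cons(cons(c, q(cons(cons(c, a), e))), a)), e)  →  cons(q(cons(cons(c, a), a)), e)   [R1 at 1.1.1.2]
2. cons(q(cons(cons(c, a), a)), e)  →  cons(a, e)   [R1 at 1]

cons(a, e)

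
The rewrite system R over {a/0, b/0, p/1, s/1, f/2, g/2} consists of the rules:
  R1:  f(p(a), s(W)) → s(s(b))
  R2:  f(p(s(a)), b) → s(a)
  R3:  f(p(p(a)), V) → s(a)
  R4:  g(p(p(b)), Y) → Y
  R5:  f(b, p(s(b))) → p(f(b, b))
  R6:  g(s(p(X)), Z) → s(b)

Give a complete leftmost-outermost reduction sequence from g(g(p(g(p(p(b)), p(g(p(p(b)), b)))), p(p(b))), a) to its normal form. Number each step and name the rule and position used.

a

1. g(g(p(g(p(p(b)), p(g(p(p(b)), b)))), p(p(b))), a)  →  g(g(p(p(g(p(p(b)), b))), p(p(b))), a)   [R4 at 1.1.1]
2. g(g(p(p(g(p(p(b)), b))), p(p(b))), a)  →  g(g(p(p(b)), p(p(b))), a)   [R4 at 1.1.1.1]
3. g(g(p(p(b)), p(p(b))), a)  →  g(p(p(b)), a)   [R4 at 1]
4. g(p(p(b)), a)  →  a   [R4 at ε]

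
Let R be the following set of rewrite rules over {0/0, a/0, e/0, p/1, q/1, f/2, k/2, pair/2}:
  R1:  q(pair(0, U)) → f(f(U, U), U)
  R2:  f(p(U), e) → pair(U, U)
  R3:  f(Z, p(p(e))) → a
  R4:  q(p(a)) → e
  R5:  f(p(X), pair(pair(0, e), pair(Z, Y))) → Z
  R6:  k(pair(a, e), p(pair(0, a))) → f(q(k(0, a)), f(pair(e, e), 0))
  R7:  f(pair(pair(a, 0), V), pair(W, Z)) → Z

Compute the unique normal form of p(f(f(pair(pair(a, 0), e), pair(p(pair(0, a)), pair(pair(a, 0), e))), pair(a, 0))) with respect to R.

1. p(f(f(pair(pair(a, 0), e), pair(p(pair(0, a)), pair(pair(a, 0), e))), pair(a, 0)))  →  p(f(pair(pair(a, 0), e), pair(a, 0)))   [R7 at 1.1]
2. p(f(pair(pair(a, 0), e), pair(a, 0)))  →  p(0)   [R7 at 1]

p(0)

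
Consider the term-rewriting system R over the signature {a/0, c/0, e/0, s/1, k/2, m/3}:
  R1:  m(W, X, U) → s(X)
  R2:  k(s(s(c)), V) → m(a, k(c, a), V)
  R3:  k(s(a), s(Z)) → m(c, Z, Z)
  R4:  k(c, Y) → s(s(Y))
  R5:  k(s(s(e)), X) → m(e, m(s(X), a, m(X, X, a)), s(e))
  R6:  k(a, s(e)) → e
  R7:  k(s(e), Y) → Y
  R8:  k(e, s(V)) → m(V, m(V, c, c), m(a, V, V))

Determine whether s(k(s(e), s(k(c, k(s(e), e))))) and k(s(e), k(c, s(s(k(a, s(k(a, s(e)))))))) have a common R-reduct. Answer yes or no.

Reduce t₁ = s(k(s(e), s(k(c, k(s(e), e))))):
1. s(k(s(e), s(k(c, k(s(e), e)))))  →  s(s(k(c, k(s(e), e))))   [R7 at 1]
2. s(s(k(c, k(s(e), e))))  →  s(s(s(s(k(s(e), e)))))   [R4 at 1.1]
3. s(s(s(s(k(s(e), e)))))  →  s(s(s(s(e))))   [R7 at 1.1.1.1]

Reduce t₂ = k(s(e), k(c, s(s(k(a, s(k(a, s(e)))))))):
1. k(s(e), k(c, s(s(k(a, s(k(a, s(e))))))))  →  k(c, s(s(k(a, s(k(a, s(e)))))))   [R7 at ε]
2. k(c, s(s(k(a, s(k(a, s(e)))))))  →  s(s(s(s(k(a, s(k(a, s(e))))))))   [R4 at ε]
3. s(s(s(s(k(a, s(k(a, s(e))))))))  →  s(s(s(s(k(a, s(e))))))   [R6 at 1.1.1.1.2.1]
4. s(s(s(s(k(a, s(e))))))  →  s(s(s(s(e))))   [R6 at 1.1.1.1]

yes — NF(t₁) = s(s(s(s(e)))), NF(t₂) = s(s(s(s(e))))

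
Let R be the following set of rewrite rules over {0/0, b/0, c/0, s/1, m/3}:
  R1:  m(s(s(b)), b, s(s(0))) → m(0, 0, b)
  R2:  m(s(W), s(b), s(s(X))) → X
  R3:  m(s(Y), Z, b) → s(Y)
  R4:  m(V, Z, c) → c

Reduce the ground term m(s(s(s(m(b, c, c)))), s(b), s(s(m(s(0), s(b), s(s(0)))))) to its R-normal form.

0

1. m(s(s(s(m(b, c, c)))), s(b), s(s(m(s(0), s(b), s(s(0))))))  →  m(s(0), s(b), s(s(0)))   [R2 at ε]
2. m(s(0), s(b), s(s(0)))  →  0   [R2 at ε]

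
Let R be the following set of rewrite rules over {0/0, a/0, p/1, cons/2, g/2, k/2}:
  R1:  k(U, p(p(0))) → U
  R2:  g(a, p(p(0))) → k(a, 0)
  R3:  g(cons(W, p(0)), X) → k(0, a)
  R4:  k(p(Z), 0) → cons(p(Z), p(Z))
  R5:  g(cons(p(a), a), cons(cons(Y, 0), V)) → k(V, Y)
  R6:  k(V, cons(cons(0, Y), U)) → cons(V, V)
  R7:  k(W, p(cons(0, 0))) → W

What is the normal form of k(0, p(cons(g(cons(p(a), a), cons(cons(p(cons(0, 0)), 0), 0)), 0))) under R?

0

1. k(0, p(cons(g(cons(p(a), a), cons(cons(p(cons(0, 0)), 0), 0)), 0)))  →  k(0, p(cons(k(0, p(cons(0, 0))), 0)))   [R5 at 2.1.1]
2. k(0, p(cons(k(0, p(cons(0, 0))), 0)))  →  k(0, p(cons(0, 0)))   [R7 at 2.1.1]
3. k(0, p(cons(0, 0)))  →  0   [R7 at ε]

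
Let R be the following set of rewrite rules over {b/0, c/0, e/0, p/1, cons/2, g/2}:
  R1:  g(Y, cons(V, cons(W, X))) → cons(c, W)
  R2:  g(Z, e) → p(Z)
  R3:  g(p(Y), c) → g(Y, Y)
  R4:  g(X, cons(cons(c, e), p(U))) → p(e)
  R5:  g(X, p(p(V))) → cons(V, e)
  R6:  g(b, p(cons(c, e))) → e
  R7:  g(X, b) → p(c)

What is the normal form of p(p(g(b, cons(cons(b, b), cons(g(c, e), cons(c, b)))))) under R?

1. p(p(g(b, cons(cons(b, b), cons(g(c, e), cons(c, b))))))  →  p(p(cons(c, g(c, e))))   [R1 at 1.1]
2. p(p(cons(c, g(c, e))))  →  p(p(cons(c, p(c))))   [R2 at 1.1.2]

p(p(cons(c, p(c))))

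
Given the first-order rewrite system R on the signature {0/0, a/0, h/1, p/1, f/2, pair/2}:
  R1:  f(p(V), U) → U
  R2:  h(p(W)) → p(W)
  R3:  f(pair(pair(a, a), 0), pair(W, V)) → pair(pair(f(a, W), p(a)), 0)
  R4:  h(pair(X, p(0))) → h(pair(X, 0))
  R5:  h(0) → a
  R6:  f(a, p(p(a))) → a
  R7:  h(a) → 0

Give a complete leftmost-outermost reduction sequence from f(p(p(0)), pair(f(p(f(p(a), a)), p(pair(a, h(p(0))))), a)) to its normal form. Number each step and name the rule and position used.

1. f(p(p(0)), pair(f(p(f(p(a), a)), p(pair(a, h(p(0))))), a))  →  pair(f(p(f(p(a), a)), p(pair(a, h(p(0))))), a)   [R1 at ε]
2. pair(f(p(f(p(a), a)), p(pair(a, h(p(0))))), a)  →  pair(p(pair(a, h(p(0)))), a)   [R1 at 1]
3. pair(p(pair(a, h(p(0)))), a)  →  pair(p(pair(a, p(0))), a)   [R2 at 1.1.2]

pair(p(pair(a, p(0))), a)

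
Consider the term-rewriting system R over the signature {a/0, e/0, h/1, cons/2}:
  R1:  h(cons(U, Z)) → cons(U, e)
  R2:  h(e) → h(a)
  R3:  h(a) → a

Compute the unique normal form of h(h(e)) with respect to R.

a

1. h(h(e))  →  h(h(a))   [R2 at 1]
2. h(h(a))  →  h(a)   [R3 at 1]
3. h(a)  →  a   [R3 at ε]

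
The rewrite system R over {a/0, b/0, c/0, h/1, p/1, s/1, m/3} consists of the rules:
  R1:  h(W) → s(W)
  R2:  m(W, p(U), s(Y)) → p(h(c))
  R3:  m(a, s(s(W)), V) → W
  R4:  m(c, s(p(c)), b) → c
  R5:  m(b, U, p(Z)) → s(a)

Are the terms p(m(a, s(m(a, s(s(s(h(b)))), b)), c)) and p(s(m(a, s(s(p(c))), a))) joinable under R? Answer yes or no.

Reduce t₁ = p(m(a, s(m(a, s(s(s(h(b)))), b)), c)):
1. p(m(a, s(m(a, s(s(s(h(b)))), b)), c))  →  p(m(a, s(s(h(b))), c))   [R3 at 1.2.1]
2. p(m(a, s(s(h(b))), c))  →  p(h(b))   [R3 at 1]
3. p(h(b))  →  p(s(b))   [R1 at 1]

Reduce t₂ = p(s(m(a, s(s(p(c))), a))):
1. p(s(m(a, s(s(p(c))), a)))  →  p(s(p(c)))   [R3 at 1.1]

no — NF(t₁) = p(s(b)), NF(t₂) = p(s(p(c)))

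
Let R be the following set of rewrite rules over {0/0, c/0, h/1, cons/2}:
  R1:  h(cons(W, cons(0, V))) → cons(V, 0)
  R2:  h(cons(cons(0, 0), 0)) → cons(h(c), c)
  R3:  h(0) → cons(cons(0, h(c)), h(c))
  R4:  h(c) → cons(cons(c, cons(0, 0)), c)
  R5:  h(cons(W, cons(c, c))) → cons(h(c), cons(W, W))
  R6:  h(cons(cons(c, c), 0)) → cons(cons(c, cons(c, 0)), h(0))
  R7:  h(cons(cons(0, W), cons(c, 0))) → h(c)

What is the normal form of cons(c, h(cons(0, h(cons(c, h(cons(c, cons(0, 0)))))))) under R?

1. cons(c, h(cons(0, h(cons(c, h(cons(c, cons(0, 0))))))))  →  cons(c, h(cons(0, h(cons(c, cons(0, 0))))))   [R1 at 2.1.2.1.2]
2. cons(c, h(cons(0, h(cons(c, cons(0, 0))))))  →  cons(c, h(cons(0, cons(0, 0))))   [R1 at 2.1.2]
3. cons(c, h(cons(0, cons(0, 0))))  →  cons(c, cons(0, 0))   [R1 at 2]

cons(c, cons(0, 0))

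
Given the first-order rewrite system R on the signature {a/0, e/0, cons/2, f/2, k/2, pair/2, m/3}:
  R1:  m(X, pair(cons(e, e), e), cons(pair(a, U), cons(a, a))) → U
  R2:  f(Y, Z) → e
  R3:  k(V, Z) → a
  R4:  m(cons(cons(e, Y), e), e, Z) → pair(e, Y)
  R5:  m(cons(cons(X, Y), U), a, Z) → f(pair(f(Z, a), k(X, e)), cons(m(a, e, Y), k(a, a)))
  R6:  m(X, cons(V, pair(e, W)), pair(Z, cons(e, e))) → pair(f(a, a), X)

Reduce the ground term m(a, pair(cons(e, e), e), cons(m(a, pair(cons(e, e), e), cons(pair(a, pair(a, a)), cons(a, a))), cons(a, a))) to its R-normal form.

a

1. m(a, pair(cons(e, e), e), cons(m(a, pair(cons(e, e), e), cons(pair(a, pair(a, a)), cons(a, a))), cons(a, a)))  →  m(a, pair(cons(e, e), e), cons(pair(a, a), cons(a, a)))   [R1 at 3.1]
2. m(a, pair(cons(e, e), e), cons(pair(a, a), cons(a, a)))  →  a   [R1 at ε]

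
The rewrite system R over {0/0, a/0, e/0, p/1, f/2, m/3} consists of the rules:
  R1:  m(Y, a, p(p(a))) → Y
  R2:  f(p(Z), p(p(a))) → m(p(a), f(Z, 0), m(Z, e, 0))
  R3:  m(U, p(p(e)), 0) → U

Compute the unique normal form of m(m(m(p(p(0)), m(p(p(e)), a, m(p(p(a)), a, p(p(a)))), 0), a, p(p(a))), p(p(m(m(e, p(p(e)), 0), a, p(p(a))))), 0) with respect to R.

p(p(0))

1. m(m(m(p(p(0)), m(p(p(e)), a, m(p(p(a)), a, p(p(a)))), 0), a, p(p(a))), p(p(m(m(e, p(p(e)), 0), a, p(p(a))))), 0)  →  m(m(p(p(0)), m(p(p(e)), a, m(p(p(a)), a, p(p(a)))), 0), p(p(m(m(e, p(p(e)), 0), a, p(p(a))))), 0)   [R1 at 1]
2. m(m(p(p(0)), m(p(p(e)), a, m(p(p(a)), a, p(p(a)))), 0), p(p(m(m(e, p(p(e)), 0), a, p(p(a))))), 0)  →  m(m(p(p(0)), m(p(p(e)), a, p(p(a))), 0), p(p(m(m(e, p(p(e)), 0), a, p(p(a))))), 0)   [R1 at 1.2.3]
3. m(m(p(p(0)), m(p(p(e)), a, p(p(a))), 0), p(p(m(m(e, p(p(e)), 0), a, p(p(a))))), 0)  →  m(m(p(p(0)), p(p(e)), 0), p(p(m(m(e, p(p(e)), 0), a, p(p(a))))), 0)   [R1 at 1.2]
4. m(m(p(p(0)), p(p(e)), 0), p(p(m(m(e, p(p(e)), 0), a, p(p(a))))), 0)  →  m(p(p(0)), p(p(m(m(e, p(p(e)), 0), a, p(p(a))))), 0)   [R3 at 1]
5. m(p(p(0)), p(p(m(m(e, p(p(e)), 0), a, p(p(a))))), 0)  →  m(p(p(0)), p(p(m(e, p(p(e)), 0))), 0)   [R1 at 2.1.1]
6. m(p(p(0)), p(p(m(e, p(p(e)), 0))), 0)  →  m(p(p(0)), p(p(e)), 0)   [R3 at 2.1.1]
7. m(p(p(0)), p(p(e)), 0)  →  p(p(0))   [R3 at ε]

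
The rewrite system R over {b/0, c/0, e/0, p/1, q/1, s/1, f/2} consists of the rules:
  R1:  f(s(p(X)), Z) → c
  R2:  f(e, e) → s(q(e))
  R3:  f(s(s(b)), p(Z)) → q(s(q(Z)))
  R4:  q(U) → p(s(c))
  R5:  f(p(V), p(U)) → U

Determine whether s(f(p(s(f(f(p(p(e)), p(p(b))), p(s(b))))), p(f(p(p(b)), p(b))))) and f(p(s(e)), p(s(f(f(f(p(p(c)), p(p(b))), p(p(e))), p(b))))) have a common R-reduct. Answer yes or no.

yes — NF(t₁) = s(b), NF(t₂) = s(b)

Reduce t₁ = s(f(p(s(f(f(p(p(e)), p(p(b))), p(s(b))))), p(f(p(p(b)), p(b))))):
1. s(f(p(s(f(f(p(p(e)), p(p(b))), p(s(b))))), p(f(p(p(b)), p(b)))))  →  s(f(p(p(b)), p(b)))   [R5 at 1]
2. s(f(p(p(b)), p(b)))  →  s(b)   [R5 at 1]

Reduce t₂ = f(p(s(e)), p(s(f(f(f(p(p(c)), p(p(b))), p(p(e))), p(b))))):
1. f(p(s(e)), p(s(f(f(f(p(p(c)), p(p(b))), p(p(e))), p(b)))))  →  s(f(f(f(p(p(c)), p(p(b))), p(p(e))), p(b)))   [R5 at ε]
2. s(f(f(f(p(p(c)), p(p(b))), p(p(e))), p(b)))  →  s(f(f(p(b), p(p(e))), p(b)))   [R5 at 1.1.1]
3. s(f(f(p(b), p(p(e))), p(b)))  →  s(f(p(e), p(b)))   [R5 at 1.1]
4. s(f(p(e), p(b)))  →  s(b)   [R5 at 1]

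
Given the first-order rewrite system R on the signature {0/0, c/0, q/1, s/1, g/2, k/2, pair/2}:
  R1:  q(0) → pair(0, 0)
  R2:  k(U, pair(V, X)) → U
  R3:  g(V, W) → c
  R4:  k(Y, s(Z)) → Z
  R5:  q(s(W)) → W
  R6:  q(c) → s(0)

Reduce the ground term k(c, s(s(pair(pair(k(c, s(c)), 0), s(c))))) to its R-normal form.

s(pair(pair(c, 0), s(c)))

1. k(c, s(s(pair(pair(k(c, s(c)), 0), s(c)))))  →  s(pair(pair(k(c, s(c)), 0), s(c)))   [R4 at ε]
2. s(pair(pair(k(c, s(c)), 0), s(c)))  →  s(pair(pair(c, 0), s(c)))   [R4 at 1.1.1]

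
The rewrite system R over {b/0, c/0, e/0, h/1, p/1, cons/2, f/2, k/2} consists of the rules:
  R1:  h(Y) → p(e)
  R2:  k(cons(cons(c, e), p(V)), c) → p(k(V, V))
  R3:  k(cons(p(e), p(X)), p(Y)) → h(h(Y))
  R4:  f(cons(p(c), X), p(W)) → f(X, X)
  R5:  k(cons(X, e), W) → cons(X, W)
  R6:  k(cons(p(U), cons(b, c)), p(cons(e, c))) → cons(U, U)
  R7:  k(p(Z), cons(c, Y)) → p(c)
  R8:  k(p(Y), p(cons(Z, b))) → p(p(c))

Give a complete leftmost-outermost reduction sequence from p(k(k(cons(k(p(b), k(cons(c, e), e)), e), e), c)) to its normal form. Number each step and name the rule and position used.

p(cons(p(c), c))

1. p(k(k(cons(k(p(b), k(cons(c, e), e)), e), e), c))  →  p(k(cons(k(p(b), k(cons(c, e), e)), e), c))   [R5 at 1.1]
2. p(k(cons(k(p(b), k(cons(c, e), e)), e), c))  →  p(cons(k(p(b), k(cons(c, e), e)), c))   [R5 at 1]
3. p(cons(k(p(b), k(cons(c, e), e)), c))  →  p(cons(k(p(b), cons(c, e)), c))   [R5 at 1.1.2]
4. p(cons(k(p(b), cons(c, e)), c))  →  p(cons(p(c), c))   [R7 at 1.1]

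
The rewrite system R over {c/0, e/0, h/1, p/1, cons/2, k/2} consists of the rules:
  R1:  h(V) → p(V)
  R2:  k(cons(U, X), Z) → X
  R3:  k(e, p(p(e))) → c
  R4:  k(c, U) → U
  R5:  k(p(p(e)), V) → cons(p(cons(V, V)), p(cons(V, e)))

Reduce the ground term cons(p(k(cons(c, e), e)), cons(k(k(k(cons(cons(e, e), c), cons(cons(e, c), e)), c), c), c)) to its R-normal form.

cons(p(e), cons(c, c))

1. cons(p(k(cons(c, e), e)), cons(k(k(k(cons(cons(e, e), c), cons(cons(e, c), e)), c), c), c))  →  cons(p(e), cons(k(k(k(cons(cons(e, e), c), cons(cons(e, c), e)), c), c), c))   [R2 at 1.1]
2. cons(p(e), cons(k(k(k(cons(cons(e, e), c), cons(cons(e, c), e)), c), c), c))  →  cons(p(e), cons(k(k(c, c), c), c))   [R2 at 2.1.1.1]
3. cons(p(e), cons(k(k(c, c), c), c))  →  cons(p(e), cons(k(c, c), c))   [R4 at 2.1.1]
4. cons(p(e), cons(k(c, c), c))  →  cons(p(e), cons(c, c))   [R4 at 2.1]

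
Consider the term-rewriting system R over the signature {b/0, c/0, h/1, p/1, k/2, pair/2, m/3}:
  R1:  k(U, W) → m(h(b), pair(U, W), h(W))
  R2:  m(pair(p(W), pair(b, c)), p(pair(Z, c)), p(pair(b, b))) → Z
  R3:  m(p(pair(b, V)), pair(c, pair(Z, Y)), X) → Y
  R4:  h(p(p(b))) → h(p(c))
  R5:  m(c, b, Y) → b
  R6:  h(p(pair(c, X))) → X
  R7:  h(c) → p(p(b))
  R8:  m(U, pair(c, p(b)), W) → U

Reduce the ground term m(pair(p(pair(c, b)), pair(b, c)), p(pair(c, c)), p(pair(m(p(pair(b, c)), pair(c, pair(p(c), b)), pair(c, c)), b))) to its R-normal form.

1. m(pair(p(pair(c, b)), pair(b, c)), p(pair(c, c)), p(pair(m(p(pair(b, c)), pair(c, pair(p(c), b)), pair(c, c)), b)))  →  m(pair(p(pair(c, b)), pair(b, c)), p(pair(c, c)), p(pair(b, b)))   [R3 at 3.1.1]
2. m(pair(p(pair(c, b)), pair(b, c)), p(pair(c, c)), p(pair(b, b)))  →  c   [R2 at ε]

c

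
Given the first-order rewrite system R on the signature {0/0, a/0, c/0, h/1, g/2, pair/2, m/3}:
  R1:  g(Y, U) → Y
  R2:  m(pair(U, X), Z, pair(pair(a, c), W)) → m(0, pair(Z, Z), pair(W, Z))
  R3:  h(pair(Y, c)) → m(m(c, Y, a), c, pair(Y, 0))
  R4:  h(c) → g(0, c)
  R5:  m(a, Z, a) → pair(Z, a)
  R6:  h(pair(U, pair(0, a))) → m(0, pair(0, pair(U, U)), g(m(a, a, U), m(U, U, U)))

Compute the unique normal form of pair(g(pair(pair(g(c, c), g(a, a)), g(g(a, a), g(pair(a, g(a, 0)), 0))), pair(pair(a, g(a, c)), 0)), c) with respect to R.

1. pair(g(pair(pair(g(c, c), g(a, a)), g(g(a, a), g(pair(a, g(a, 0)), 0))), pair(pair(a, g(a, c)), 0)), c)  →  pair(pair(pair(g(c, c), g(a, a)), g(g(a, a), g(pair(a, g(a, 0)), 0))), c)   [R1 at 1]
2. pair(pair(pair(g(c, c), g(a, a)), g(g(a, a), g(pair(a, g(a, 0)), 0))), c)  →  pair(pair(pair(c, g(a, a)), g(g(a, a), g(pair(a, g(a, 0)), 0))), c)   [R1 at 1.1.1]
3. pair(pair(pair(c, g(a, a)), g(g(a, a), g(pair(a, g(a, 0)), 0))), c)  →  pair(pair(pair(c, a), g(g(a, a), g(pair(a, g(a, 0)), 0))), c)   [R1 at 1.1.2]
4. pair(pair(pair(c, a), g(g(a, a), g(pair(a, g(a, 0)), 0))), c)  →  pair(pair(pair(c, a), g(a, a)), c)   [R1 at 1.2]
5. pair(pair(pair(c, a), g(a, a)), c)  →  pair(pair(pair(c, a), a), c)   [R1 at 1.2]

pair(pair(pair(c, a), a), c)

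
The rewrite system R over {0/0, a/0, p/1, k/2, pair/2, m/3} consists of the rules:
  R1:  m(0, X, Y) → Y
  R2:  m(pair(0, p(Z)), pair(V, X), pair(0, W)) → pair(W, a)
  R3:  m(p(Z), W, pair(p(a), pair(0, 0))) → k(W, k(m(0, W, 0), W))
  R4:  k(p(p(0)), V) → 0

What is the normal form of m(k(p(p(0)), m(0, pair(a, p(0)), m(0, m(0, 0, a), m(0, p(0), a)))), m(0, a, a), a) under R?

1. m(k(p(p(0)), m(0, pair(a, p(0)), m(0, m(0, 0, a), m(0, p(0), a)))), m(0, a, a), a)  →  m(0, m(0, a, a), a)   [R4 at 1]
2. m(0, m(0, a, a), a)  →  a   [R1 at ε]

a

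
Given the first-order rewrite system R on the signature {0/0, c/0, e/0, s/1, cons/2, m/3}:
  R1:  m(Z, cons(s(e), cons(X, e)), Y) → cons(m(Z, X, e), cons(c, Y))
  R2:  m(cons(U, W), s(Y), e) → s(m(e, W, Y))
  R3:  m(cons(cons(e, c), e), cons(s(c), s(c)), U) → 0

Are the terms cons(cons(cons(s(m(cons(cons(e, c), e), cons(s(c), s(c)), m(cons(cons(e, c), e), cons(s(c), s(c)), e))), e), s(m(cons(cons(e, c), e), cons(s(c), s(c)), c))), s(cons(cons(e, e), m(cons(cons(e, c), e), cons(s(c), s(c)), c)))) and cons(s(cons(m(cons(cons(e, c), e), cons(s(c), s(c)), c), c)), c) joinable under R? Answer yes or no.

no — NF(t₁) = cons(cons(cons(s(0), e), s(0)), s(cons(cons(e, e), 0))), NF(t₂) = cons(s(cons(0, c)), c)

Reduce t₁ = cons(cons(cons(s(m(cons(cons(e, c), e), cons(s(c), s(c)), m(cons(cons(e, c), e), cons(s(c), s(c)), e))), e), s(m(cons(cons(e, c), e), cons(s(c), s(c)), c))), s(cons(cons(e, e), m(cons(cons(e, c), e), cons(s(c), s(c)), c)))):
1. cons(cons(cons(s(m(cons(cons(e, c), e), cons(s(c), s(c)), m(cons(cons(e, c), e), cons(s(c), s(c)), e))), e), s(m(cons(cons(e, c), e), cons(s(c), s(c)), c))), s(cons(cons(e, e), m(cons(cons(e, c), e), cons(s(c), s(c)), c))))  →  cons(cons(cons(s(0), e), s(m(cons(cons(e, c), e), cons(s(c), s(c)), c))), s(cons(cons(e, e), m(cons(cons(e, c), e), cons(s(c), s(c)), c))))   [R3 at 1.1.1.1]
2. cons(cons(cons(s(0), e), s(m(cons(cons(e, c), e), cons(s(c), s(c)), c))), s(cons(cons(e, e), m(cons(cons(e, c), e), cons(s(c), s(c)), c))))  →  cons(cons(cons(s(0), e), s(0)), s(cons(cons(e, e), m(cons(cons(e, c), e), cons(s(c), s(c)), c))))   [R3 at 1.2.1]
3. cons(cons(cons(s(0), e), s(0)), s(cons(cons(e, e), m(cons(cons(e, c), e), cons(s(c), s(c)), c))))  →  cons(cons(cons(s(0), e), s(0)), s(cons(cons(e, e), 0)))   [R3 at 2.1.2]

Reduce t₂ = cons(s(cons(m(cons(cons(e, c), e), cons(s(c), s(c)), c), c)), c):
1. cons(s(cons(m(cons(cons(e, c), e), cons(s(c), s(c)), c), c)), c)  →  cons(s(cons(0, c)), c)   [R3 at 1.1.1]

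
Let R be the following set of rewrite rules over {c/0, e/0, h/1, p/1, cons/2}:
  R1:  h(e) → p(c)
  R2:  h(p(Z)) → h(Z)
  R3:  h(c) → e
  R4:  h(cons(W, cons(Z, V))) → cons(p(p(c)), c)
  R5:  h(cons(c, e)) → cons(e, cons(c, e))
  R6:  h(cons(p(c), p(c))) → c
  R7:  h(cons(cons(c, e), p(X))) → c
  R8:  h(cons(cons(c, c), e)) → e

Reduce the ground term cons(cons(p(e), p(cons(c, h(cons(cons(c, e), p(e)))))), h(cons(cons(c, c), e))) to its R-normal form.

cons(cons(p(e), p(cons(c, c))), e)

1. cons(cons(p(e), p(cons(c, h(cons(cons(c, e), p(e)))))), h(cons(cons(c, c), e)))  →  cons(cons(p(e), p(cons(c, c))), h(cons(cons(c, c), e)))   [R7 at 1.2.1.2]
2. cons(cons(p(e), p(cons(c, c))), h(cons(cons(c, c), e)))  →  cons(cons(p(e), p(cons(c, c))), e)   [R8 at 2]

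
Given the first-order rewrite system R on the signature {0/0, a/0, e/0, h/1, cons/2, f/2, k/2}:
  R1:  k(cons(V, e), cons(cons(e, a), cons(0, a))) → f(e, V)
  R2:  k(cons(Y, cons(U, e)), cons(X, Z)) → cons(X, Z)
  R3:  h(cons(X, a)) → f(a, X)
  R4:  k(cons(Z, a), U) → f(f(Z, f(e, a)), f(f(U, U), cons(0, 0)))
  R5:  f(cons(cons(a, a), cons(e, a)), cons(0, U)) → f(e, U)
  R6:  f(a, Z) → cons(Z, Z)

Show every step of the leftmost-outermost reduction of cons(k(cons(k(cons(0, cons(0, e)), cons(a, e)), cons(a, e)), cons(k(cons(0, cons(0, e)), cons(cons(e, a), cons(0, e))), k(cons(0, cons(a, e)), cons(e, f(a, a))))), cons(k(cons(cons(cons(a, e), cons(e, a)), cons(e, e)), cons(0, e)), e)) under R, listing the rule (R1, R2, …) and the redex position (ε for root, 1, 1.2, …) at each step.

cons(cons(cons(cons(e, a), cons(0, e)), cons(e, cons(a, a))), cons(cons(0, e), e))

1. cons(k(cons(k(cons(0, cons(0, e)), cons(a, e)), cons(a, e)), cons(k(cons(0, cons(0, e)), cons(cons(e, a), cons(0, e))), k(cons(0, cons(a, e)), cons(e, f(a, a))))), cons(k(cons(cons(cons(a, e), cons(e, a)), cons(e, e)), cons(0, e)), e))  →  cons(cons(k(cons(0, cons(0, e)), cons(cons(e, a), cons(0, e))), k(cons(0, cons(a, e)), cons(e, f(a, a)))), cons(k(cons(cons(cons(a, e), cons(e, a)), cons(e, e)), cons(0, e)), e))   [R2 at 1]
2. cons(cons(k(cons(0, cons(0, e)), cons(cons(e, a), cons(0, e))), k(cons(0, cons(a, e)), cons(e, f(a, a)))), cons(k(cons(cons(cons(a, e), cons(e, a)), cons(e, e)), cons(0, e)), e))  →  cons(cons(cons(cons(e, a), cons(0, e)), k(cons(0, cons(a, e)), cons(e, f(a, a)))), cons(k(cons(cons(cons(a, e), cons(e, a)), cons(e, e)), cons(0, e)), e))   [R2 at 1.1]
3. cons(cons(cons(cons(e, a), cons(0, e)), k(cons(0, cons(a, e)), cons(e, f(a, a)))), cons(k(cons(cons(cons(a, e), cons(e, a)), cons(e, e)), cons(0, e)), e))  →  cons(cons(cons(cons(e, a), cons(0, e)), cons(e, f(a, a))), cons(k(cons(cons(cons(a, e), cons(e, a)), cons(e, e)), cons(0, e)), e))   [R2 at 1.2]
4. cons(cons(cons(cons(e, a), cons(0, e)), cons(e, f(a, a))), cons(k(cons(cons(cons(a, e), cons(e, a)), cons(e, e)), cons(0, e)), e))  →  cons(cons(cons(cons(e, a), cons(0, e)), cons(e, cons(a, a))), cons(k(cons(cons(cons(a, e), cons(e, a)), cons(e, e)), cons(0, e)), e))   [R6 at 1.2.2]
5. cons(cons(cons(cons(e, a), cons(0, e)), cons(e, cons(a, a))), cons(k(cons(cons(cons(a, e), cons(e, a)), cons(e, e)), cons(0, e)), e))  →  cons(cons(cons(cons(e, a), cons(0, e)), cons(e, cons(a, a))), cons(cons(0, e), e))   [R2 at 2.1]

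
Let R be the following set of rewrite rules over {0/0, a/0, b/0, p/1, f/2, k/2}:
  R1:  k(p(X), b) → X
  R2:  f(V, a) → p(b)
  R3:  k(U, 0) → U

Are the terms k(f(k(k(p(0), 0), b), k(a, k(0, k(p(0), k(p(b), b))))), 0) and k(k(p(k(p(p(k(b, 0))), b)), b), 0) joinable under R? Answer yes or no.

Reduce t₁ = k(f(k(k(p(0), 0), b), k(a, k(0, k(p(0), k(p(b), b))))), 0):
1. k(f(k(k(p(0), 0), b), k(a, k(0, k(p(0), k(p(b), b))))), 0)  →  f(k(k(p(0), 0), b), k(a, k(0, k(p(0), k(p(b), b)))))   [R3 at ε]
2. f(k(k(p(0), 0), b), k(a, k(0, k(p(0), k(p(b), b)))))  →  f(k(p(0), b), k(a, k(0, k(p(0), k(p(b), b)))))   [R3 at 1.1]
3. f(k(p(0), b), k(a, k(0, k(p(0), k(p(b), b)))))  →  f(0, k(a, k(0, k(p(0), k(p(b), b)))))   [R1 at 1]
4. f(0, k(a, k(0, k(p(0), k(p(b), b)))))  →  f(0, k(a, k(0, k(p(0), b))))   [R1 at 2.2.2.2]
5. f(0, k(a, k(0, k(p(0), b))))  →  f(0, k(a, k(0, 0)))   [R1 at 2.2.2]
6. f(0, k(a, k(0, 0)))  →  f(0, k(a, 0))   [R3 at 2.2]
7. f(0, k(a, 0))  →  f(0, a)   [R3 at 2]
8. f(0, a)  →  p(b)   [R2 at ε]

Reduce t₂ = k(k(p(k(p(p(k(b, 0))), b)), b), 0):
1. k(k(p(k(p(p(k(b, 0))), b)), b), 0)  →  k(p(k(p(p(k(b, 0))), b)), b)   [R3 at ε]
2. k(p(k(p(p(k(b, 0))), b)), b)  →  k(p(p(k(b, 0))), b)   [R1 at ε]
3. k(p(p(k(b, 0))), b)  →  p(k(b, 0))   [R1 at ε]
4. p(k(b, 0))  →  p(b)   [R3 at 1]

yes — NF(t₁) = p(b), NF(t₂) = p(b)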